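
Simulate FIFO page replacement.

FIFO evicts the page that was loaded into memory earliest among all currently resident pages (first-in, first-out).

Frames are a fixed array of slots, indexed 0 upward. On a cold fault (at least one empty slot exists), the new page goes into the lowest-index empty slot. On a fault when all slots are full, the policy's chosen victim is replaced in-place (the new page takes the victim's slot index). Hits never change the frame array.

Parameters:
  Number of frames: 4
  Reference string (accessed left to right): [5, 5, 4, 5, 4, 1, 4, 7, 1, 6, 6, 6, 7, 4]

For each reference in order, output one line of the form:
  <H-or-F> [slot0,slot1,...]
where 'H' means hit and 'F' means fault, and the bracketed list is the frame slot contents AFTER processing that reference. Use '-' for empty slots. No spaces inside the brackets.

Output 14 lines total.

F [5,-,-,-]
H [5,-,-,-]
F [5,4,-,-]
H [5,4,-,-]
H [5,4,-,-]
F [5,4,1,-]
H [5,4,1,-]
F [5,4,1,7]
H [5,4,1,7]
F [6,4,1,7]
H [6,4,1,7]
H [6,4,1,7]
H [6,4,1,7]
H [6,4,1,7]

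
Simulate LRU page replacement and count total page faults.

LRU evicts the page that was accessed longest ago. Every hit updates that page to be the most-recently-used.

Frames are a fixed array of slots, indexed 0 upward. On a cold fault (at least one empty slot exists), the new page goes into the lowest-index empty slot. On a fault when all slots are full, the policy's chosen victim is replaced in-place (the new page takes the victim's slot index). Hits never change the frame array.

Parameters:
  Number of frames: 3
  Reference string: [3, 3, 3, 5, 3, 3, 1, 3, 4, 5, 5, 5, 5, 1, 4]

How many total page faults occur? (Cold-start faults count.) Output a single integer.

Step 0: ref 3 → FAULT, frames=[3,-,-]
Step 1: ref 3 → HIT, frames=[3,-,-]
Step 2: ref 3 → HIT, frames=[3,-,-]
Step 3: ref 5 → FAULT, frames=[3,5,-]
Step 4: ref 3 → HIT, frames=[3,5,-]
Step 5: ref 3 → HIT, frames=[3,5,-]
Step 6: ref 1 → FAULT, frames=[3,5,1]
Step 7: ref 3 → HIT, frames=[3,5,1]
Step 8: ref 4 → FAULT (evict 5), frames=[3,4,1]
Step 9: ref 5 → FAULT (evict 1), frames=[3,4,5]
Step 10: ref 5 → HIT, frames=[3,4,5]
Step 11: ref 5 → HIT, frames=[3,4,5]
Step 12: ref 5 → HIT, frames=[3,4,5]
Step 13: ref 1 → FAULT (evict 3), frames=[1,4,5]
Step 14: ref 4 → HIT, frames=[1,4,5]
Total faults: 6

Answer: 6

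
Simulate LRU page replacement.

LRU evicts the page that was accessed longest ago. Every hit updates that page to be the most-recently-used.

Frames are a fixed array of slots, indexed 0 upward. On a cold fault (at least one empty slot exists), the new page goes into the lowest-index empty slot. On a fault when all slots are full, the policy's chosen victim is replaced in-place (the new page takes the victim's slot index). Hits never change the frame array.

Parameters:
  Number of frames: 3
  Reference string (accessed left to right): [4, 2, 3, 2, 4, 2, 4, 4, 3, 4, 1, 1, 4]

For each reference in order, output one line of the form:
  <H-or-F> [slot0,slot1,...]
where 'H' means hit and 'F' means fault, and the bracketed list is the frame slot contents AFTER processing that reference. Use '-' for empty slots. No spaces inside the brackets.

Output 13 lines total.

F [4,-,-]
F [4,2,-]
F [4,2,3]
H [4,2,3]
H [4,2,3]
H [4,2,3]
H [4,2,3]
H [4,2,3]
H [4,2,3]
H [4,2,3]
F [4,1,3]
H [4,1,3]
H [4,1,3]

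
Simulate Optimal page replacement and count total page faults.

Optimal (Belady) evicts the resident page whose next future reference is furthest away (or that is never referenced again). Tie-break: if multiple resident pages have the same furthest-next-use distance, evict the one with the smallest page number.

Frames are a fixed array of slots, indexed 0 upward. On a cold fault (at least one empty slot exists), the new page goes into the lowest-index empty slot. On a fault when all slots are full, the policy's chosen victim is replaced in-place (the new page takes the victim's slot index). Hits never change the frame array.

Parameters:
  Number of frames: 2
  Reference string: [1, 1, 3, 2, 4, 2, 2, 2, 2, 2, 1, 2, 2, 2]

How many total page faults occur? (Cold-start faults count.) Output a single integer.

Answer: 5

Derivation:
Step 0: ref 1 → FAULT, frames=[1,-]
Step 1: ref 1 → HIT, frames=[1,-]
Step 2: ref 3 → FAULT, frames=[1,3]
Step 3: ref 2 → FAULT (evict 3), frames=[1,2]
Step 4: ref 4 → FAULT (evict 1), frames=[4,2]
Step 5: ref 2 → HIT, frames=[4,2]
Step 6: ref 2 → HIT, frames=[4,2]
Step 7: ref 2 → HIT, frames=[4,2]
Step 8: ref 2 → HIT, frames=[4,2]
Step 9: ref 2 → HIT, frames=[4,2]
Step 10: ref 1 → FAULT (evict 4), frames=[1,2]
Step 11: ref 2 → HIT, frames=[1,2]
Step 12: ref 2 → HIT, frames=[1,2]
Step 13: ref 2 → HIT, frames=[1,2]
Total faults: 5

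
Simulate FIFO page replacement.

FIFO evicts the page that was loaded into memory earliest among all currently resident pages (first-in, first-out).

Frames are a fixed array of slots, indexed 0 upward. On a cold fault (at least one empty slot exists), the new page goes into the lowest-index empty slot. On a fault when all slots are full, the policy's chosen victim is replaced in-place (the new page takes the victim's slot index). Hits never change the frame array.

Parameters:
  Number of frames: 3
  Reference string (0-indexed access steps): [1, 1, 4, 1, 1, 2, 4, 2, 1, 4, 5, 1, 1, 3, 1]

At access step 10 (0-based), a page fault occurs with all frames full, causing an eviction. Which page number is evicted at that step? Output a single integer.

Step 0: ref 1 -> FAULT, frames=[1,-,-]
Step 1: ref 1 -> HIT, frames=[1,-,-]
Step 2: ref 4 -> FAULT, frames=[1,4,-]
Step 3: ref 1 -> HIT, frames=[1,4,-]
Step 4: ref 1 -> HIT, frames=[1,4,-]
Step 5: ref 2 -> FAULT, frames=[1,4,2]
Step 6: ref 4 -> HIT, frames=[1,4,2]
Step 7: ref 2 -> HIT, frames=[1,4,2]
Step 8: ref 1 -> HIT, frames=[1,4,2]
Step 9: ref 4 -> HIT, frames=[1,4,2]
Step 10: ref 5 -> FAULT, evict 1, frames=[5,4,2]
At step 10: evicted page 1

Answer: 1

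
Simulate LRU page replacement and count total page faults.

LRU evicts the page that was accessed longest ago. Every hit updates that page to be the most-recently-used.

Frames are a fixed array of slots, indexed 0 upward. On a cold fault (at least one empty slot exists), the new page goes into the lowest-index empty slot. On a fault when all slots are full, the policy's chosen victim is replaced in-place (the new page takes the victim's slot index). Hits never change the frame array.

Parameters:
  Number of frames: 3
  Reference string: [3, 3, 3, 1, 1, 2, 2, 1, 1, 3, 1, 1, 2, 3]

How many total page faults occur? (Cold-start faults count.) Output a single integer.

Step 0: ref 3 → FAULT, frames=[3,-,-]
Step 1: ref 3 → HIT, frames=[3,-,-]
Step 2: ref 3 → HIT, frames=[3,-,-]
Step 3: ref 1 → FAULT, frames=[3,1,-]
Step 4: ref 1 → HIT, frames=[3,1,-]
Step 5: ref 2 → FAULT, frames=[3,1,2]
Step 6: ref 2 → HIT, frames=[3,1,2]
Step 7: ref 1 → HIT, frames=[3,1,2]
Step 8: ref 1 → HIT, frames=[3,1,2]
Step 9: ref 3 → HIT, frames=[3,1,2]
Step 10: ref 1 → HIT, frames=[3,1,2]
Step 11: ref 1 → HIT, frames=[3,1,2]
Step 12: ref 2 → HIT, frames=[3,1,2]
Step 13: ref 3 → HIT, frames=[3,1,2]
Total faults: 3

Answer: 3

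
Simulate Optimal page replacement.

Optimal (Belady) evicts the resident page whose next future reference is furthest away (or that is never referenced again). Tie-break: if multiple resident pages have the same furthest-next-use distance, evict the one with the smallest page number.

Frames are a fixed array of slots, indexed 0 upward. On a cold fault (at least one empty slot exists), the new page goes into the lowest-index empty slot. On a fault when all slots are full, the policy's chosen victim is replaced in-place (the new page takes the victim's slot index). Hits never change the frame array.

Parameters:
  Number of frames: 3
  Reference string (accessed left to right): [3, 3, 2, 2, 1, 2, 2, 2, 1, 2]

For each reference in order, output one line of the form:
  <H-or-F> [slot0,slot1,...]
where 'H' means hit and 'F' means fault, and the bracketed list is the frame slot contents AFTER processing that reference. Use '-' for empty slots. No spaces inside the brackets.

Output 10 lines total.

F [3,-,-]
H [3,-,-]
F [3,2,-]
H [3,2,-]
F [3,2,1]
H [3,2,1]
H [3,2,1]
H [3,2,1]
H [3,2,1]
H [3,2,1]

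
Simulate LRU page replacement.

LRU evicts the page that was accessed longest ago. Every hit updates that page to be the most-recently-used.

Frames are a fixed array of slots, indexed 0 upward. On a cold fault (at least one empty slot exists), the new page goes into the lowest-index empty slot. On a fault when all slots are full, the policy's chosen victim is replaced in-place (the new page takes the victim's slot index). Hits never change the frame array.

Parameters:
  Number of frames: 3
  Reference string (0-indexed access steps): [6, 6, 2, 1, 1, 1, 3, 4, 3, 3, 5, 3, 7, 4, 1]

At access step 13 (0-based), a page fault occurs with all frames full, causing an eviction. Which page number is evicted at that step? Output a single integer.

Answer: 5

Derivation:
Step 0: ref 6 -> FAULT, frames=[6,-,-]
Step 1: ref 6 -> HIT, frames=[6,-,-]
Step 2: ref 2 -> FAULT, frames=[6,2,-]
Step 3: ref 1 -> FAULT, frames=[6,2,1]
Step 4: ref 1 -> HIT, frames=[6,2,1]
Step 5: ref 1 -> HIT, frames=[6,2,1]
Step 6: ref 3 -> FAULT, evict 6, frames=[3,2,1]
Step 7: ref 4 -> FAULT, evict 2, frames=[3,4,1]
Step 8: ref 3 -> HIT, frames=[3,4,1]
Step 9: ref 3 -> HIT, frames=[3,4,1]
Step 10: ref 5 -> FAULT, evict 1, frames=[3,4,5]
Step 11: ref 3 -> HIT, frames=[3,4,5]
Step 12: ref 7 -> FAULT, evict 4, frames=[3,7,5]
Step 13: ref 4 -> FAULT, evict 5, frames=[3,7,4]
At step 13: evicted page 5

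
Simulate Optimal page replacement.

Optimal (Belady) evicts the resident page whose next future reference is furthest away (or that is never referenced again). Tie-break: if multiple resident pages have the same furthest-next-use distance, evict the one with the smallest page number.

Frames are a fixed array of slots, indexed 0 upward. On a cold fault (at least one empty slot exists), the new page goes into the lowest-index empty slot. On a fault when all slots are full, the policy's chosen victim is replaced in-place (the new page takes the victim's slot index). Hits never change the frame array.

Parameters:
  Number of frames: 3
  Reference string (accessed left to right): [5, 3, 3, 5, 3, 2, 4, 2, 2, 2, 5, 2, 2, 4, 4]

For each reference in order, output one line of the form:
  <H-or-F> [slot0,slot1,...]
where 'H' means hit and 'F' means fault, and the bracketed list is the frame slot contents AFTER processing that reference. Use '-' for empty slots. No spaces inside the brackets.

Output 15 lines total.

F [5,-,-]
F [5,3,-]
H [5,3,-]
H [5,3,-]
H [5,3,-]
F [5,3,2]
F [5,4,2]
H [5,4,2]
H [5,4,2]
H [5,4,2]
H [5,4,2]
H [5,4,2]
H [5,4,2]
H [5,4,2]
H [5,4,2]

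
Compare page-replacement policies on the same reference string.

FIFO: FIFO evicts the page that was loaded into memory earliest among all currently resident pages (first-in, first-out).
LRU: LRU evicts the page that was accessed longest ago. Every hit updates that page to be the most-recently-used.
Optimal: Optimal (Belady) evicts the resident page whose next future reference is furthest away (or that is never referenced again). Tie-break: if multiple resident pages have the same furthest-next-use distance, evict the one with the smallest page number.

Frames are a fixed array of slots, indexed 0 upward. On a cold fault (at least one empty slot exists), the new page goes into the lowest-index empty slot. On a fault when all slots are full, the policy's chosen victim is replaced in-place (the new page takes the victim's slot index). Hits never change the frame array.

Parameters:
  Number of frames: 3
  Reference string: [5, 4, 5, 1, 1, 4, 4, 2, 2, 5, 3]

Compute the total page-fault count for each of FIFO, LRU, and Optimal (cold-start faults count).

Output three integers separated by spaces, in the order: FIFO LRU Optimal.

Answer: 6 6 5

Derivation:
--- FIFO ---
  step 0: ref 5 -> FAULT, frames=[5,-,-] (faults so far: 1)
  step 1: ref 4 -> FAULT, frames=[5,4,-] (faults so far: 2)
  step 2: ref 5 -> HIT, frames=[5,4,-] (faults so far: 2)
  step 3: ref 1 -> FAULT, frames=[5,4,1] (faults so far: 3)
  step 4: ref 1 -> HIT, frames=[5,4,1] (faults so far: 3)
  step 5: ref 4 -> HIT, frames=[5,4,1] (faults so far: 3)
  step 6: ref 4 -> HIT, frames=[5,4,1] (faults so far: 3)
  step 7: ref 2 -> FAULT, evict 5, frames=[2,4,1] (faults so far: 4)
  step 8: ref 2 -> HIT, frames=[2,4,1] (faults so far: 4)
  step 9: ref 5 -> FAULT, evict 4, frames=[2,5,1] (faults so far: 5)
  step 10: ref 3 -> FAULT, evict 1, frames=[2,5,3] (faults so far: 6)
  FIFO total faults: 6
--- LRU ---
  step 0: ref 5 -> FAULT, frames=[5,-,-] (faults so far: 1)
  step 1: ref 4 -> FAULT, frames=[5,4,-] (faults so far: 2)
  step 2: ref 5 -> HIT, frames=[5,4,-] (faults so far: 2)
  step 3: ref 1 -> FAULT, frames=[5,4,1] (faults so far: 3)
  step 4: ref 1 -> HIT, frames=[5,4,1] (faults so far: 3)
  step 5: ref 4 -> HIT, frames=[5,4,1] (faults so far: 3)
  step 6: ref 4 -> HIT, frames=[5,4,1] (faults so far: 3)
  step 7: ref 2 -> FAULT, evict 5, frames=[2,4,1] (faults so far: 4)
  step 8: ref 2 -> HIT, frames=[2,4,1] (faults so far: 4)
  step 9: ref 5 -> FAULT, evict 1, frames=[2,4,5] (faults so far: 5)
  step 10: ref 3 -> FAULT, evict 4, frames=[2,3,5] (faults so far: 6)
  LRU total faults: 6
--- Optimal ---
  step 0: ref 5 -> FAULT, frames=[5,-,-] (faults so far: 1)
  step 1: ref 4 -> FAULT, frames=[5,4,-] (faults so far: 2)
  step 2: ref 5 -> HIT, frames=[5,4,-] (faults so far: 2)
  step 3: ref 1 -> FAULT, frames=[5,4,1] (faults so far: 3)
  step 4: ref 1 -> HIT, frames=[5,4,1] (faults so far: 3)
  step 5: ref 4 -> HIT, frames=[5,4,1] (faults so far: 3)
  step 6: ref 4 -> HIT, frames=[5,4,1] (faults so far: 3)
  step 7: ref 2 -> FAULT, evict 1, frames=[5,4,2] (faults so far: 4)
  step 8: ref 2 -> HIT, frames=[5,4,2] (faults so far: 4)
  step 9: ref 5 -> HIT, frames=[5,4,2] (faults so far: 4)
  step 10: ref 3 -> FAULT, evict 2, frames=[5,4,3] (faults so far: 5)
  Optimal total faults: 5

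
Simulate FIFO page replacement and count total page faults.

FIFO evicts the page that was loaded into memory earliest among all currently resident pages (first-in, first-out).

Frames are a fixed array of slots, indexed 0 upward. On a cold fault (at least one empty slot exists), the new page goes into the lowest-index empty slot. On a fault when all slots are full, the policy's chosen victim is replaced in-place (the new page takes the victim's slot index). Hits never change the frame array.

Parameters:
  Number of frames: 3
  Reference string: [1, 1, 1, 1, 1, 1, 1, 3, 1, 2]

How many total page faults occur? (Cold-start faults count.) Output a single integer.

Step 0: ref 1 → FAULT, frames=[1,-,-]
Step 1: ref 1 → HIT, frames=[1,-,-]
Step 2: ref 1 → HIT, frames=[1,-,-]
Step 3: ref 1 → HIT, frames=[1,-,-]
Step 4: ref 1 → HIT, frames=[1,-,-]
Step 5: ref 1 → HIT, frames=[1,-,-]
Step 6: ref 1 → HIT, frames=[1,-,-]
Step 7: ref 3 → FAULT, frames=[1,3,-]
Step 8: ref 1 → HIT, frames=[1,3,-]
Step 9: ref 2 → FAULT, frames=[1,3,2]
Total faults: 3

Answer: 3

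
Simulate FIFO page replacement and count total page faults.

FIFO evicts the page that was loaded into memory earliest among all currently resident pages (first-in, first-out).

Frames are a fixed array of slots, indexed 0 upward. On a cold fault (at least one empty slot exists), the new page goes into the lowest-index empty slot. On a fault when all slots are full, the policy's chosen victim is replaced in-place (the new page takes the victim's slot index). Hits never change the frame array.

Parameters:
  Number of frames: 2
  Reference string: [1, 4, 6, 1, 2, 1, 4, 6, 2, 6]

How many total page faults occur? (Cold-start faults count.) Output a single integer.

Answer: 8

Derivation:
Step 0: ref 1 → FAULT, frames=[1,-]
Step 1: ref 4 → FAULT, frames=[1,4]
Step 2: ref 6 → FAULT (evict 1), frames=[6,4]
Step 3: ref 1 → FAULT (evict 4), frames=[6,1]
Step 4: ref 2 → FAULT (evict 6), frames=[2,1]
Step 5: ref 1 → HIT, frames=[2,1]
Step 6: ref 4 → FAULT (evict 1), frames=[2,4]
Step 7: ref 6 → FAULT (evict 2), frames=[6,4]
Step 8: ref 2 → FAULT (evict 4), frames=[6,2]
Step 9: ref 6 → HIT, frames=[6,2]
Total faults: 8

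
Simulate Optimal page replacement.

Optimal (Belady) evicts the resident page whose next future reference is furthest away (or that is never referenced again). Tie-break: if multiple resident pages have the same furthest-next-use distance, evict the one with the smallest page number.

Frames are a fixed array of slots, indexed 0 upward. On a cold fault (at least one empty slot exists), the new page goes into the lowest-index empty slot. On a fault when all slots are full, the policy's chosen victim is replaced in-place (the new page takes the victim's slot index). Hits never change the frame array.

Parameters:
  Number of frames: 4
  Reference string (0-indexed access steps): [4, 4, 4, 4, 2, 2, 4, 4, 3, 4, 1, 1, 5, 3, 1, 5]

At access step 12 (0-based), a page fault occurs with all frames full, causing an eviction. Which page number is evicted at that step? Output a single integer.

Step 0: ref 4 -> FAULT, frames=[4,-,-,-]
Step 1: ref 4 -> HIT, frames=[4,-,-,-]
Step 2: ref 4 -> HIT, frames=[4,-,-,-]
Step 3: ref 4 -> HIT, frames=[4,-,-,-]
Step 4: ref 2 -> FAULT, frames=[4,2,-,-]
Step 5: ref 2 -> HIT, frames=[4,2,-,-]
Step 6: ref 4 -> HIT, frames=[4,2,-,-]
Step 7: ref 4 -> HIT, frames=[4,2,-,-]
Step 8: ref 3 -> FAULT, frames=[4,2,3,-]
Step 9: ref 4 -> HIT, frames=[4,2,3,-]
Step 10: ref 1 -> FAULT, frames=[4,2,3,1]
Step 11: ref 1 -> HIT, frames=[4,2,3,1]
Step 12: ref 5 -> FAULT, evict 2, frames=[4,5,3,1]
At step 12: evicted page 2

Answer: 2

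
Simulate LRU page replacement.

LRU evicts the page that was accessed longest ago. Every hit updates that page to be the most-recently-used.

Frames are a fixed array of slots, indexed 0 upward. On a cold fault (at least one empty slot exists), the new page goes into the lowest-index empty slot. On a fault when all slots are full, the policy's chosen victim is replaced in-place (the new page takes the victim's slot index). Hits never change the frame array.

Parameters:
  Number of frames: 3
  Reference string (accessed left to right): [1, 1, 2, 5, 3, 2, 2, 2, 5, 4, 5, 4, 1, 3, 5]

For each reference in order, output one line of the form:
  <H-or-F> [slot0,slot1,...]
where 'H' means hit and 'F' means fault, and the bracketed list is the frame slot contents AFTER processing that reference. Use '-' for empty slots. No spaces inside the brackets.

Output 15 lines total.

F [1,-,-]
H [1,-,-]
F [1,2,-]
F [1,2,5]
F [3,2,5]
H [3,2,5]
H [3,2,5]
H [3,2,5]
H [3,2,5]
F [4,2,5]
H [4,2,5]
H [4,2,5]
F [4,1,5]
F [4,1,3]
F [5,1,3]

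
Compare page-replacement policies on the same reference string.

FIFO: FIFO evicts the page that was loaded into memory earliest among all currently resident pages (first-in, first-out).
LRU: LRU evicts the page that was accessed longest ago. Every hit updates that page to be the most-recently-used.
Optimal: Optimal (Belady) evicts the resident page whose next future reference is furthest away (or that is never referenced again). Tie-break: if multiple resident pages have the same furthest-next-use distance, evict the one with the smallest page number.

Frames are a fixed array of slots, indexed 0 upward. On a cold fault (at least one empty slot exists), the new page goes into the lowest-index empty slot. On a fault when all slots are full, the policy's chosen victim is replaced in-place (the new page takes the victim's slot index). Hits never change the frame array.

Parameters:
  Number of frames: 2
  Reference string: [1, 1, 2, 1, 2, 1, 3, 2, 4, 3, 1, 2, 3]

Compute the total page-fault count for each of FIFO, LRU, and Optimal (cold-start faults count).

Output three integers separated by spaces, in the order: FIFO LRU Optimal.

Answer: 7 9 6

Derivation:
--- FIFO ---
  step 0: ref 1 -> FAULT, frames=[1,-] (faults so far: 1)
  step 1: ref 1 -> HIT, frames=[1,-] (faults so far: 1)
  step 2: ref 2 -> FAULT, frames=[1,2] (faults so far: 2)
  step 3: ref 1 -> HIT, frames=[1,2] (faults so far: 2)
  step 4: ref 2 -> HIT, frames=[1,2] (faults so far: 2)
  step 5: ref 1 -> HIT, frames=[1,2] (faults so far: 2)
  step 6: ref 3 -> FAULT, evict 1, frames=[3,2] (faults so far: 3)
  step 7: ref 2 -> HIT, frames=[3,2] (faults so far: 3)
  step 8: ref 4 -> FAULT, evict 2, frames=[3,4] (faults so far: 4)
  step 9: ref 3 -> HIT, frames=[3,4] (faults so far: 4)
  step 10: ref 1 -> FAULT, evict 3, frames=[1,4] (faults so far: 5)
  step 11: ref 2 -> FAULT, evict 4, frames=[1,2] (faults so far: 6)
  step 12: ref 3 -> FAULT, evict 1, frames=[3,2] (faults so far: 7)
  FIFO total faults: 7
--- LRU ---
  step 0: ref 1 -> FAULT, frames=[1,-] (faults so far: 1)
  step 1: ref 1 -> HIT, frames=[1,-] (faults so far: 1)
  step 2: ref 2 -> FAULT, frames=[1,2] (faults so far: 2)
  step 3: ref 1 -> HIT, frames=[1,2] (faults so far: 2)
  step 4: ref 2 -> HIT, frames=[1,2] (faults so far: 2)
  step 5: ref 1 -> HIT, frames=[1,2] (faults so far: 2)
  step 6: ref 3 -> FAULT, evict 2, frames=[1,3] (faults so far: 3)
  step 7: ref 2 -> FAULT, evict 1, frames=[2,3] (faults so far: 4)
  step 8: ref 4 -> FAULT, evict 3, frames=[2,4] (faults so far: 5)
  step 9: ref 3 -> FAULT, evict 2, frames=[3,4] (faults so far: 6)
  step 10: ref 1 -> FAULT, evict 4, frames=[3,1] (faults so far: 7)
  step 11: ref 2 -> FAULT, evict 3, frames=[2,1] (faults so far: 8)
  step 12: ref 3 -> FAULT, evict 1, frames=[2,3] (faults so far: 9)
  LRU total faults: 9
--- Optimal ---
  step 0: ref 1 -> FAULT, frames=[1,-] (faults so far: 1)
  step 1: ref 1 -> HIT, frames=[1,-] (faults so far: 1)
  step 2: ref 2 -> FAULT, frames=[1,2] (faults so far: 2)
  step 3: ref 1 -> HIT, frames=[1,2] (faults so far: 2)
  step 4: ref 2 -> HIT, frames=[1,2] (faults so far: 2)
  step 5: ref 1 -> HIT, frames=[1,2] (faults so far: 2)
  step 6: ref 3 -> FAULT, evict 1, frames=[3,2] (faults so far: 3)
  step 7: ref 2 -> HIT, frames=[3,2] (faults so far: 3)
  step 8: ref 4 -> FAULT, evict 2, frames=[3,4] (faults so far: 4)
  step 9: ref 3 -> HIT, frames=[3,4] (faults so far: 4)
  step 10: ref 1 -> FAULT, evict 4, frames=[3,1] (faults so far: 5)
  step 11: ref 2 -> FAULT, evict 1, frames=[3,2] (faults so far: 6)
  step 12: ref 3 -> HIT, frames=[3,2] (faults so far: 6)
  Optimal total faults: 6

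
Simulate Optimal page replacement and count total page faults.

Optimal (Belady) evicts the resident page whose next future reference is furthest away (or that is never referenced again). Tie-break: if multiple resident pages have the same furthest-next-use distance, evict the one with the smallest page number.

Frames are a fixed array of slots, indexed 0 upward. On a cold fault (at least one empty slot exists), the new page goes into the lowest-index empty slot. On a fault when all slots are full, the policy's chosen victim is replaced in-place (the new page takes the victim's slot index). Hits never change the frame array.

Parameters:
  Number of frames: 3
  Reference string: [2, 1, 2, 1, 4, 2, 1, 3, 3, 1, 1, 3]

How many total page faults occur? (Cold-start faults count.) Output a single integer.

Step 0: ref 2 → FAULT, frames=[2,-,-]
Step 1: ref 1 → FAULT, frames=[2,1,-]
Step 2: ref 2 → HIT, frames=[2,1,-]
Step 3: ref 1 → HIT, frames=[2,1,-]
Step 4: ref 4 → FAULT, frames=[2,1,4]
Step 5: ref 2 → HIT, frames=[2,1,4]
Step 6: ref 1 → HIT, frames=[2,1,4]
Step 7: ref 3 → FAULT (evict 2), frames=[3,1,4]
Step 8: ref 3 → HIT, frames=[3,1,4]
Step 9: ref 1 → HIT, frames=[3,1,4]
Step 10: ref 1 → HIT, frames=[3,1,4]
Step 11: ref 3 → HIT, frames=[3,1,4]
Total faults: 4

Answer: 4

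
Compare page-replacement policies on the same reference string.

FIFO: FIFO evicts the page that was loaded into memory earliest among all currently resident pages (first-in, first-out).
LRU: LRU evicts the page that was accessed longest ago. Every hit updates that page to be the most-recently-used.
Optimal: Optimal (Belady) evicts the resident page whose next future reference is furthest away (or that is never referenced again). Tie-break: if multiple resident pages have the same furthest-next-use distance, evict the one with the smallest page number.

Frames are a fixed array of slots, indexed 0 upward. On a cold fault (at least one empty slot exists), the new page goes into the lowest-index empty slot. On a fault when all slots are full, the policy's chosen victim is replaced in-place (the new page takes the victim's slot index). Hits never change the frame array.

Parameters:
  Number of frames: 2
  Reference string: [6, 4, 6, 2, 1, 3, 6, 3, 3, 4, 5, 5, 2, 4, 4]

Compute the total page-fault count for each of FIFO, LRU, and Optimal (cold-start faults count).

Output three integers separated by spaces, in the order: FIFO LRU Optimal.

Answer: 10 10 8

Derivation:
--- FIFO ---
  step 0: ref 6 -> FAULT, frames=[6,-] (faults so far: 1)
  step 1: ref 4 -> FAULT, frames=[6,4] (faults so far: 2)
  step 2: ref 6 -> HIT, frames=[6,4] (faults so far: 2)
  step 3: ref 2 -> FAULT, evict 6, frames=[2,4] (faults so far: 3)
  step 4: ref 1 -> FAULT, evict 4, frames=[2,1] (faults so far: 4)
  step 5: ref 3 -> FAULT, evict 2, frames=[3,1] (faults so far: 5)
  step 6: ref 6 -> FAULT, evict 1, frames=[3,6] (faults so far: 6)
  step 7: ref 3 -> HIT, frames=[3,6] (faults so far: 6)
  step 8: ref 3 -> HIT, frames=[3,6] (faults so far: 6)
  step 9: ref 4 -> FAULT, evict 3, frames=[4,6] (faults so far: 7)
  step 10: ref 5 -> FAULT, evict 6, frames=[4,5] (faults so far: 8)
  step 11: ref 5 -> HIT, frames=[4,5] (faults so far: 8)
  step 12: ref 2 -> FAULT, evict 4, frames=[2,5] (faults so far: 9)
  step 13: ref 4 -> FAULT, evict 5, frames=[2,4] (faults so far: 10)
  step 14: ref 4 -> HIT, frames=[2,4] (faults so far: 10)
  FIFO total faults: 10
--- LRU ---
  step 0: ref 6 -> FAULT, frames=[6,-] (faults so far: 1)
  step 1: ref 4 -> FAULT, frames=[6,4] (faults so far: 2)
  step 2: ref 6 -> HIT, frames=[6,4] (faults so far: 2)
  step 3: ref 2 -> FAULT, evict 4, frames=[6,2] (faults so far: 3)
  step 4: ref 1 -> FAULT, evict 6, frames=[1,2] (faults so far: 4)
  step 5: ref 3 -> FAULT, evict 2, frames=[1,3] (faults so far: 5)
  step 6: ref 6 -> FAULT, evict 1, frames=[6,3] (faults so far: 6)
  step 7: ref 3 -> HIT, frames=[6,3] (faults so far: 6)
  step 8: ref 3 -> HIT, frames=[6,3] (faults so far: 6)
  step 9: ref 4 -> FAULT, evict 6, frames=[4,3] (faults so far: 7)
  step 10: ref 5 -> FAULT, evict 3, frames=[4,5] (faults so far: 8)
  step 11: ref 5 -> HIT, frames=[4,5] (faults so far: 8)
  step 12: ref 2 -> FAULT, evict 4, frames=[2,5] (faults so far: 9)
  step 13: ref 4 -> FAULT, evict 5, frames=[2,4] (faults so far: 10)
  step 14: ref 4 -> HIT, frames=[2,4] (faults so far: 10)
  LRU total faults: 10
--- Optimal ---
  step 0: ref 6 -> FAULT, frames=[6,-] (faults so far: 1)
  step 1: ref 4 -> FAULT, frames=[6,4] (faults so far: 2)
  step 2: ref 6 -> HIT, frames=[6,4] (faults so far: 2)
  step 3: ref 2 -> FAULT, evict 4, frames=[6,2] (faults so far: 3)
  step 4: ref 1 -> FAULT, evict 2, frames=[6,1] (faults so far: 4)
  step 5: ref 3 -> FAULT, evict 1, frames=[6,3] (faults so far: 5)
  step 6: ref 6 -> HIT, frames=[6,3] (faults so far: 5)
  step 7: ref 3 -> HIT, frames=[6,3] (faults so far: 5)
  step 8: ref 3 -> HIT, frames=[6,3] (faults so far: 5)
  step 9: ref 4 -> FAULT, evict 3, frames=[6,4] (faults so far: 6)
  step 10: ref 5 -> FAULT, evict 6, frames=[5,4] (faults so far: 7)
  step 11: ref 5 -> HIT, frames=[5,4] (faults so far: 7)
  step 12: ref 2 -> FAULT, evict 5, frames=[2,4] (faults so far: 8)
  step 13: ref 4 -> HIT, frames=[2,4] (faults so far: 8)
  step 14: ref 4 -> HIT, frames=[2,4] (faults so far: 8)
  Optimal total faults: 8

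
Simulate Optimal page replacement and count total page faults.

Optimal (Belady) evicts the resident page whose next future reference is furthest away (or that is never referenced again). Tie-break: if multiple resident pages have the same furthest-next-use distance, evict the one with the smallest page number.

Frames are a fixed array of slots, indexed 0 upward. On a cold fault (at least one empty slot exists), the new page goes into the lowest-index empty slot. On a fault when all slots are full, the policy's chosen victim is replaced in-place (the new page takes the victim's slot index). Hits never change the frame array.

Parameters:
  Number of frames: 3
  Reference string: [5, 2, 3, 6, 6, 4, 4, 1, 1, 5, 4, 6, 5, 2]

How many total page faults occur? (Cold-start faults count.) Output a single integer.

Answer: 8

Derivation:
Step 0: ref 5 → FAULT, frames=[5,-,-]
Step 1: ref 2 → FAULT, frames=[5,2,-]
Step 2: ref 3 → FAULT, frames=[5,2,3]
Step 3: ref 6 → FAULT (evict 3), frames=[5,2,6]
Step 4: ref 6 → HIT, frames=[5,2,6]
Step 5: ref 4 → FAULT (evict 2), frames=[5,4,6]
Step 6: ref 4 → HIT, frames=[5,4,6]
Step 7: ref 1 → FAULT (evict 6), frames=[5,4,1]
Step 8: ref 1 → HIT, frames=[5,4,1]
Step 9: ref 5 → HIT, frames=[5,4,1]
Step 10: ref 4 → HIT, frames=[5,4,1]
Step 11: ref 6 → FAULT (evict 1), frames=[5,4,6]
Step 12: ref 5 → HIT, frames=[5,4,6]
Step 13: ref 2 → FAULT (evict 4), frames=[5,2,6]
Total faults: 8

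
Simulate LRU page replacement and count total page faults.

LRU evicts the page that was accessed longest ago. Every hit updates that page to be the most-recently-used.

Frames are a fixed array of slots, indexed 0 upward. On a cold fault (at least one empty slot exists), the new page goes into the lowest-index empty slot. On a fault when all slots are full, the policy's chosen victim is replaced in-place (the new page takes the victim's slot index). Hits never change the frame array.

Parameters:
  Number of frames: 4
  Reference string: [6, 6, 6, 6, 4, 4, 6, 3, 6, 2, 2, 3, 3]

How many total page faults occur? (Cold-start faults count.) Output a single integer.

Step 0: ref 6 → FAULT, frames=[6,-,-,-]
Step 1: ref 6 → HIT, frames=[6,-,-,-]
Step 2: ref 6 → HIT, frames=[6,-,-,-]
Step 3: ref 6 → HIT, frames=[6,-,-,-]
Step 4: ref 4 → FAULT, frames=[6,4,-,-]
Step 5: ref 4 → HIT, frames=[6,4,-,-]
Step 6: ref 6 → HIT, frames=[6,4,-,-]
Step 7: ref 3 → FAULT, frames=[6,4,3,-]
Step 8: ref 6 → HIT, frames=[6,4,3,-]
Step 9: ref 2 → FAULT, frames=[6,4,3,2]
Step 10: ref 2 → HIT, frames=[6,4,3,2]
Step 11: ref 3 → HIT, frames=[6,4,3,2]
Step 12: ref 3 → HIT, frames=[6,4,3,2]
Total faults: 4

Answer: 4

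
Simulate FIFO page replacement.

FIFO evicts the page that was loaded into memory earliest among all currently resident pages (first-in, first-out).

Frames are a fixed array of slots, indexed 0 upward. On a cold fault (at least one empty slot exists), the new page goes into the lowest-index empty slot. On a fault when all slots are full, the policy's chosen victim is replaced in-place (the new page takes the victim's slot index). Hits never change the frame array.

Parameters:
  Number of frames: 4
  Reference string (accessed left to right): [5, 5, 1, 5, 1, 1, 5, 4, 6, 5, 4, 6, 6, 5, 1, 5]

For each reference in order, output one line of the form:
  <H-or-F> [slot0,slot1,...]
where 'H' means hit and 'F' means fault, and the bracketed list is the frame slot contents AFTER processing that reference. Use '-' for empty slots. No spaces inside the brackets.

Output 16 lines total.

F [5,-,-,-]
H [5,-,-,-]
F [5,1,-,-]
H [5,1,-,-]
H [5,1,-,-]
H [5,1,-,-]
H [5,1,-,-]
F [5,1,4,-]
F [5,1,4,6]
H [5,1,4,6]
H [5,1,4,6]
H [5,1,4,6]
H [5,1,4,6]
H [5,1,4,6]
H [5,1,4,6]
H [5,1,4,6]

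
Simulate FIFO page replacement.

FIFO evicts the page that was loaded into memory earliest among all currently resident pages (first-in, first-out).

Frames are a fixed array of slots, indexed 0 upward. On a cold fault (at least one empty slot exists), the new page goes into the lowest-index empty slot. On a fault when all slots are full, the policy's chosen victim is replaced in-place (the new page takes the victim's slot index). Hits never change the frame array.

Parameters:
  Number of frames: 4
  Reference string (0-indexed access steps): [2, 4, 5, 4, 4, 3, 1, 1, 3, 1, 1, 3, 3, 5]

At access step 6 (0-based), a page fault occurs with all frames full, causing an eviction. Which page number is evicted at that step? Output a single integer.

Step 0: ref 2 -> FAULT, frames=[2,-,-,-]
Step 1: ref 4 -> FAULT, frames=[2,4,-,-]
Step 2: ref 5 -> FAULT, frames=[2,4,5,-]
Step 3: ref 4 -> HIT, frames=[2,4,5,-]
Step 4: ref 4 -> HIT, frames=[2,4,5,-]
Step 5: ref 3 -> FAULT, frames=[2,4,5,3]
Step 6: ref 1 -> FAULT, evict 2, frames=[1,4,5,3]
At step 6: evicted page 2

Answer: 2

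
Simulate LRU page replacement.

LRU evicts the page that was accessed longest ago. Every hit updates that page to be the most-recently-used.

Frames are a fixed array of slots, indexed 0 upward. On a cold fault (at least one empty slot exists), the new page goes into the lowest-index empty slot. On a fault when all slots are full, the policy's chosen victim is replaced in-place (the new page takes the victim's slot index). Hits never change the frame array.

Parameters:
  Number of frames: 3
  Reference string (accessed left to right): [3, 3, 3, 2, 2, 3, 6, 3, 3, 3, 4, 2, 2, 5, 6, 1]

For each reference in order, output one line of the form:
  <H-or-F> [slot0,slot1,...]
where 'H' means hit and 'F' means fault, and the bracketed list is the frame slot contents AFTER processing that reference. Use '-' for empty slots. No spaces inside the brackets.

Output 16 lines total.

F [3,-,-]
H [3,-,-]
H [3,-,-]
F [3,2,-]
H [3,2,-]
H [3,2,-]
F [3,2,6]
H [3,2,6]
H [3,2,6]
H [3,2,6]
F [3,4,6]
F [3,4,2]
H [3,4,2]
F [5,4,2]
F [5,6,2]
F [5,6,1]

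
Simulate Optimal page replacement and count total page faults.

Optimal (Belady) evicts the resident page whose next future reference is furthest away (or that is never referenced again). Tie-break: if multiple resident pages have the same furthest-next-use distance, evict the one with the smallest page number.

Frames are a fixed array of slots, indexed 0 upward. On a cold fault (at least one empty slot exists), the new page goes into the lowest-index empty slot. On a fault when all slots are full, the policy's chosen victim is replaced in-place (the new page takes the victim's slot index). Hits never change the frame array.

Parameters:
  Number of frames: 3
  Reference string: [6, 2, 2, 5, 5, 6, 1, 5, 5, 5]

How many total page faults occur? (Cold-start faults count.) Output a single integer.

Answer: 4

Derivation:
Step 0: ref 6 → FAULT, frames=[6,-,-]
Step 1: ref 2 → FAULT, frames=[6,2,-]
Step 2: ref 2 → HIT, frames=[6,2,-]
Step 3: ref 5 → FAULT, frames=[6,2,5]
Step 4: ref 5 → HIT, frames=[6,2,5]
Step 5: ref 6 → HIT, frames=[6,2,5]
Step 6: ref 1 → FAULT (evict 2), frames=[6,1,5]
Step 7: ref 5 → HIT, frames=[6,1,5]
Step 8: ref 5 → HIT, frames=[6,1,5]
Step 9: ref 5 → HIT, frames=[6,1,5]
Total faults: 4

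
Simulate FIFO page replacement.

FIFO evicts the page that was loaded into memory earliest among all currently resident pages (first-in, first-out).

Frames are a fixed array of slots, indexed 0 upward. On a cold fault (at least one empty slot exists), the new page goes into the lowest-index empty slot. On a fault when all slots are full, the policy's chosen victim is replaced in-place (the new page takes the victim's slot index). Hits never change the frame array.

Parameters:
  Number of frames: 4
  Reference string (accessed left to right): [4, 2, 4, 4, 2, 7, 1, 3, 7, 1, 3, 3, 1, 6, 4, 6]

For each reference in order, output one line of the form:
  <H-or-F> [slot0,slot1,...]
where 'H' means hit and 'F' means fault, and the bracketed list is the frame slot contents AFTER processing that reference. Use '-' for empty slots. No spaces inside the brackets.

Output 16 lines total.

F [4,-,-,-]
F [4,2,-,-]
H [4,2,-,-]
H [4,2,-,-]
H [4,2,-,-]
F [4,2,7,-]
F [4,2,7,1]
F [3,2,7,1]
H [3,2,7,1]
H [3,2,7,1]
H [3,2,7,1]
H [3,2,7,1]
H [3,2,7,1]
F [3,6,7,1]
F [3,6,4,1]
H [3,6,4,1]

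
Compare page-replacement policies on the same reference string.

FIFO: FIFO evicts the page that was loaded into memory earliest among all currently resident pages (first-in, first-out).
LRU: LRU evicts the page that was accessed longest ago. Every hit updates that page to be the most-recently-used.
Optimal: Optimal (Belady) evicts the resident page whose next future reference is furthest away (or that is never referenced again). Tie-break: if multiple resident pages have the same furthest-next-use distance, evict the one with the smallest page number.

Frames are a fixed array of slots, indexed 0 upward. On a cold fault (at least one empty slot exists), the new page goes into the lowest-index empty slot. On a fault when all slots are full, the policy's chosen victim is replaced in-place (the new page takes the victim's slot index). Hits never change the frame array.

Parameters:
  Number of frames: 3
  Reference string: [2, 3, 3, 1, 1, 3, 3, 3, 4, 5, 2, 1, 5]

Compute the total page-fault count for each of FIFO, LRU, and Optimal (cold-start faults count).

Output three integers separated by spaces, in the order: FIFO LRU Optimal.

Answer: 7 7 5

Derivation:
--- FIFO ---
  step 0: ref 2 -> FAULT, frames=[2,-,-] (faults so far: 1)
  step 1: ref 3 -> FAULT, frames=[2,3,-] (faults so far: 2)
  step 2: ref 3 -> HIT, frames=[2,3,-] (faults so far: 2)
  step 3: ref 1 -> FAULT, frames=[2,3,1] (faults so far: 3)
  step 4: ref 1 -> HIT, frames=[2,3,1] (faults so far: 3)
  step 5: ref 3 -> HIT, frames=[2,3,1] (faults so far: 3)
  step 6: ref 3 -> HIT, frames=[2,3,1] (faults so far: 3)
  step 7: ref 3 -> HIT, frames=[2,3,1] (faults so far: 3)
  step 8: ref 4 -> FAULT, evict 2, frames=[4,3,1] (faults so far: 4)
  step 9: ref 5 -> FAULT, evict 3, frames=[4,5,1] (faults so far: 5)
  step 10: ref 2 -> FAULT, evict 1, frames=[4,5,2] (faults so far: 6)
  step 11: ref 1 -> FAULT, evict 4, frames=[1,5,2] (faults so far: 7)
  step 12: ref 5 -> HIT, frames=[1,5,2] (faults so far: 7)
  FIFO total faults: 7
--- LRU ---
  step 0: ref 2 -> FAULT, frames=[2,-,-] (faults so far: 1)
  step 1: ref 3 -> FAULT, frames=[2,3,-] (faults so far: 2)
  step 2: ref 3 -> HIT, frames=[2,3,-] (faults so far: 2)
  step 3: ref 1 -> FAULT, frames=[2,3,1] (faults so far: 3)
  step 4: ref 1 -> HIT, frames=[2,3,1] (faults so far: 3)
  step 5: ref 3 -> HIT, frames=[2,3,1] (faults so far: 3)
  step 6: ref 3 -> HIT, frames=[2,3,1] (faults so far: 3)
  step 7: ref 3 -> HIT, frames=[2,3,1] (faults so far: 3)
  step 8: ref 4 -> FAULT, evict 2, frames=[4,3,1] (faults so far: 4)
  step 9: ref 5 -> FAULT, evict 1, frames=[4,3,5] (faults so far: 5)
  step 10: ref 2 -> FAULT, evict 3, frames=[4,2,5] (faults so far: 6)
  step 11: ref 1 -> FAULT, evict 4, frames=[1,2,5] (faults so far: 7)
  step 12: ref 5 -> HIT, frames=[1,2,5] (faults so far: 7)
  LRU total faults: 7
--- Optimal ---
  step 0: ref 2 -> FAULT, frames=[2,-,-] (faults so far: 1)
  step 1: ref 3 -> FAULT, frames=[2,3,-] (faults so far: 2)
  step 2: ref 3 -> HIT, frames=[2,3,-] (faults so far: 2)
  step 3: ref 1 -> FAULT, frames=[2,3,1] (faults so far: 3)
  step 4: ref 1 -> HIT, frames=[2,3,1] (faults so far: 3)
  step 5: ref 3 -> HIT, frames=[2,3,1] (faults so far: 3)
  step 6: ref 3 -> HIT, frames=[2,3,1] (faults so far: 3)
  step 7: ref 3 -> HIT, frames=[2,3,1] (faults so far: 3)
  step 8: ref 4 -> FAULT, evict 3, frames=[2,4,1] (faults so far: 4)
  step 9: ref 5 -> FAULT, evict 4, frames=[2,5,1] (faults so far: 5)
  step 10: ref 2 -> HIT, frames=[2,5,1] (faults so far: 5)
  step 11: ref 1 -> HIT, frames=[2,5,1] (faults so far: 5)
  step 12: ref 5 -> HIT, frames=[2,5,1] (faults so far: 5)
  Optimal total faults: 5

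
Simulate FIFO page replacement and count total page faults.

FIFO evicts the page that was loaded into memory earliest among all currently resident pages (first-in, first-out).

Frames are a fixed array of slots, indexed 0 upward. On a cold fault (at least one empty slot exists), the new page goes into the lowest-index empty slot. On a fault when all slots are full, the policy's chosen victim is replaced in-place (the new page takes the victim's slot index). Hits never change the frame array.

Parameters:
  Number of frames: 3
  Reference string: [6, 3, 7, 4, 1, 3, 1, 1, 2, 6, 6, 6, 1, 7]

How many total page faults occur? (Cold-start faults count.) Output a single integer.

Step 0: ref 6 → FAULT, frames=[6,-,-]
Step 1: ref 3 → FAULT, frames=[6,3,-]
Step 2: ref 7 → FAULT, frames=[6,3,7]
Step 3: ref 4 → FAULT (evict 6), frames=[4,3,7]
Step 4: ref 1 → FAULT (evict 3), frames=[4,1,7]
Step 5: ref 3 → FAULT (evict 7), frames=[4,1,3]
Step 6: ref 1 → HIT, frames=[4,1,3]
Step 7: ref 1 → HIT, frames=[4,1,3]
Step 8: ref 2 → FAULT (evict 4), frames=[2,1,3]
Step 9: ref 6 → FAULT (evict 1), frames=[2,6,3]
Step 10: ref 6 → HIT, frames=[2,6,3]
Step 11: ref 6 → HIT, frames=[2,6,3]
Step 12: ref 1 → FAULT (evict 3), frames=[2,6,1]
Step 13: ref 7 → FAULT (evict 2), frames=[7,6,1]
Total faults: 10

Answer: 10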